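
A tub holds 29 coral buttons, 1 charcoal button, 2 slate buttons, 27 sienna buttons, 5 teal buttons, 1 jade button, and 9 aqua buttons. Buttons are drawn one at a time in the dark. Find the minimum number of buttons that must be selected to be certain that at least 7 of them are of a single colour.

28

An adversary could hand out at most 6 buttons per colour (4 colours run out sooner): 6 + 1 + 2 + 6 + 5 + 1 + 6 = 27 buttons and still no colour has 7.
By pigeonhole, one more button lands in a colour already at 6, so 28 draws are enough and 27 are not.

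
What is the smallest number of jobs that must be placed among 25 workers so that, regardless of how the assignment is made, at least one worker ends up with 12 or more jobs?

With 275 jobs one could put exactly 11 in each of the 25 workers, and no worker would reach 12.
One more job must land in a worker that already has 11, giving it 12.
So 25 × 11 + 1 = 276 jobs are required.

276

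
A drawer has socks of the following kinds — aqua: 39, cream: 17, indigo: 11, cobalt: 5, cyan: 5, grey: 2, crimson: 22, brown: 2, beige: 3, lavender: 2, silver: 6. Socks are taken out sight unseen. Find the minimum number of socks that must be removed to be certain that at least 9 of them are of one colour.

By pigeonhole, put each drawn sock into a box by colour. The largest draw with every box below 9 takes min(count, 8) from each colour; colours with fewer than 8 contribute all they have.
Σ min(cᵢ, 8) = 8 + 8 + 8 + 5 + 5 + 2 + 8 + 2 + 3 + 2 + 6 = 57.
Draw number 57 + 1 = 58 must push one box to 9.

58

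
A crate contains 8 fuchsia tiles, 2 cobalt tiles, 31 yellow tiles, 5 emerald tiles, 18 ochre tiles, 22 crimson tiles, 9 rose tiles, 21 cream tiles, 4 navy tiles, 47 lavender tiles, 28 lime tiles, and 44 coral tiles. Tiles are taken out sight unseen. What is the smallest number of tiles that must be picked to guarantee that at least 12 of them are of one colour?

An adversary could hand out at most 11 tiles per colour (5 colours run out sooner): 8 + 2 + 11 + 5 + 11 + 11 + 9 + 11 + 4 + 11 + 11 + 11 = 105 tiles and still no colour has 12.
One more tile lands in a colour already at 11, so 106 draws are enough and 105 are not.

106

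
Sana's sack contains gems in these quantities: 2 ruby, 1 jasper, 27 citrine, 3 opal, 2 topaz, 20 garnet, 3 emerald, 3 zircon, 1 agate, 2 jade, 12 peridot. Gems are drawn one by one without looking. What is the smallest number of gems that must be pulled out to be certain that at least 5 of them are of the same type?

Pigeonhole: the 11 types are the holes; the gems drawn are the pigeons.
To avoid 5 of any one type, the worst case takes at most 4 of each type, or every gem of a type that has fewer than 4.
That gives 2 + 1 + 4 + 3 + 2 + 4 + 3 + 3 + 1 + 2 + 4 = 29 gems with no type reaching 5.
The next gem forces some type to 5, so 29 + 1 = 30.

30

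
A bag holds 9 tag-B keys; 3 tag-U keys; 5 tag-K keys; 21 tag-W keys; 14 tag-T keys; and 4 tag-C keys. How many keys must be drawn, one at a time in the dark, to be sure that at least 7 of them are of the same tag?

Put each drawn key into a box by tag. The largest draw with every box below 7 takes min(count, 6) from each tag; tags with fewer than 6 contribute all they have.
Σ min(cᵢ, 6) = 6 + 3 + 5 + 6 + 6 + 4 = 30.
Draw number 30 + 1 = 31 must push one box to 7.

31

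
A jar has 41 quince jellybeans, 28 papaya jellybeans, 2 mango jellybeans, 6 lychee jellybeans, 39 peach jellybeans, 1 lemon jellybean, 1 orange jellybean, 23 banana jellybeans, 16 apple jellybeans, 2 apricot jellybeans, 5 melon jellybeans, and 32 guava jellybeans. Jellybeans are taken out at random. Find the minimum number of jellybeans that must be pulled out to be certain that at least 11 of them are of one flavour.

78

Put each drawn jellybean into a box by flavour. The largest draw with every box below 11 takes min(count, 10) from each flavour; flavours with fewer than 10 contribute all they have.
Σ min(cᵢ, 10) = 10 + 10 + 2 + 6 + 10 + 1 + 1 + 10 + 10 + 2 + 5 + 10 = 77.
Draw number 77 + 1 = 78 must push one box to 11.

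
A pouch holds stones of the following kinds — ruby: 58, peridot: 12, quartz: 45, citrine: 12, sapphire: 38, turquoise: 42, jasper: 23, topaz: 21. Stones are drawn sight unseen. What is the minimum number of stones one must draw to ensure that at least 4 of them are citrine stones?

243

In the worst case for collecting citrine stones, every non-citrine stone comes out first.
There are 58 + 12 + 45 + 38 + 42 + 23 + 21 = 239 non-citrine stones altogether.
After those, each further stone must be citrine, so 239 + 4 = 243 draws guarantee 4 citrine stones.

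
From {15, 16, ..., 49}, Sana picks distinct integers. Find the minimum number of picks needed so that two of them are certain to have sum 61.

Two chosen integers sum to 61 exactly when both halves of some pair {x, 61−x} with 15 ≤ x ≤ 61−x ≤ 46 are chosen — 16 such pairs.
The remaining 3 elements (those with no distinct partner in range) can never complete a 61-sum, so the worst case takes all of them and one from each pair: 3 + 16 = 19.
Pigeonhole: the 20th integer has to be the second member of some pair, so 19 + 1 = 20.

20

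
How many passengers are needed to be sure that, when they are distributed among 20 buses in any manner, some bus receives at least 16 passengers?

301

With 300 passengers one could put exactly 15 in each of the 20 buses, and no bus would reach 16.
One more passenger must land in a bus that already has 15, giving it 16.
So 20 × 15 + 1 = 301 passengers are required.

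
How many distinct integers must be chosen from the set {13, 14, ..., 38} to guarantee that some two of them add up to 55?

16

Two chosen integers sum to 55 exactly when both halves of some pair {x, 55−x} with 17 ≤ x ≤ 55−x ≤ 38 are chosen — 11 such pairs.
The remaining 4 elements (those with no distinct partner in range) can never complete a 55-sum, so the worst case takes all of them and one from each pair: 4 + 11 = 15.
The 16th integer has to be the second member of some pair, so 15 + 1 = 16.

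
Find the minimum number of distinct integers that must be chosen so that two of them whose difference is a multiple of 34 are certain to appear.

Integers whose pairwise differences are multiples of 34 are exactly those sharing a remainder mod 34. By the pigeonhole principle, the 34 residue classes mod 34 are the pigeonholes.
With 34 integers one could put 1 in each residue class and have no class reach 2.
The 35th integer pushes some class to 2, so 34·1 + 1 = 35.

35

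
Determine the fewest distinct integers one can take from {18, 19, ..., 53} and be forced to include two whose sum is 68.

Two chosen integers sum to 68 exactly when both halves of some pair {x, 68−x} with 18 ≤ x ≤ 68−x ≤ 50 are chosen — 16 such pairs.
The remaining 4 elements (those with no distinct partner in range) can never complete a 68-sum, so the worst case takes all of them and one from each pair: 4 + 16 = 20.
By pigeonhole, the 21st integer has to be the second member of some pair, so 20 + 1 = 21.

21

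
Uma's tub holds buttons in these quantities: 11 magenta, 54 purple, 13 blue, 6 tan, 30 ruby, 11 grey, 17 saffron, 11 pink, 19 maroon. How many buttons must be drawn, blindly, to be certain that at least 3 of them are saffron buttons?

158

In the worst case for collecting saffron buttons, every non-saffron button comes out first.
There are 11 + 54 + 13 + 6 + 30 + 11 + 11 + 19 = 155 non-saffron buttons altogether.
After those, each further button must be saffron, so 155 + 3 = 158 draws guarantee 3 saffron buttons.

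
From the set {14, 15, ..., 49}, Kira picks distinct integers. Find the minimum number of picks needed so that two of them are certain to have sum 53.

Two chosen integers sum to 53 exactly when both halves of some pair {x, 53−x} with 14 ≤ x ≤ 53−x ≤ 39 are chosen — 13 such pairs.
The remaining 10 elements (those with no distinct partner in range) can never complete a 53-sum, so the worst case takes all of them and one from each pair: 10 + 13 = 23.
The 24th integer has to be the second member of some pair, so 23 + 1 = 24.

24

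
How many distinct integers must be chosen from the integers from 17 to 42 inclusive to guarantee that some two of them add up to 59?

14

A set avoiding the sum 59 can contain at most one of each pair {x, 59−x}.
The integers 30, …, 42 (13 of them) are such a set: any two sum to at least 30+31 = 61 > 59.
By pigeonhole, any 14th integer completes one of the 13 pairs, so 14 choices force a sum of 59.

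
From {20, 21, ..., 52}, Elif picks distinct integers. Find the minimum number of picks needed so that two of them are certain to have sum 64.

A set avoiding the sum 64 can contain at most one of each pair {x, 64−x}, plus the 9 elements whose complement lies outside the range or equal to its own complement.
The integers 32, …, 52 (21 of them) are such a set: any two sum to at least 32+33 = 65 > 64.
By pigeonhole, any 22nd integer completes one of the 12 pairs, so 22 choices force a sum of 64.

22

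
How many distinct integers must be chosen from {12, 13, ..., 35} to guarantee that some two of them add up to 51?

15

Two chosen integers sum to 51 exactly when both halves of some pair {x, 51−x} with 16 ≤ x ≤ 51−x ≤ 35 are chosen — 10 such pairs.
The remaining 4 elements (those with no distinct partner in range) can never complete a 51-sum, so the worst case takes all of them and one from each pair: 4 + 10 = 14.
The 15th integer has to be the second member of some pair, so 14 + 1 = 15.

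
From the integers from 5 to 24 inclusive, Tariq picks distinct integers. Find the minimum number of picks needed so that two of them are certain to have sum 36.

15

Two chosen integers sum to 36 exactly when both halves of some pair {x, 36−x} with 12 ≤ x ≤ 36−x ≤ 24 are chosen — 6 such pairs.
The remaining 8 elements (those with no distinct partner in range) can never complete a 36-sum, so the worst case takes all of them and one from each pair: 8 + 6 = 14.
By pigeonhole, the 15th integer has to be the second member of some pair, so 14 + 1 = 15.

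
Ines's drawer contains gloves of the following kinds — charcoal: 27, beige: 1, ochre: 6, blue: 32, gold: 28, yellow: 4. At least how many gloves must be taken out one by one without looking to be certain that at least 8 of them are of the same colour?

An adversary could hand out at most 7 gloves per colour (beige, ochre, yellow run out sooner): 7 + 1 + 6 + 7 + 7 + 4 = 32 gloves and still no colour has 8.
By pigeonhole, one more glove lands in a colour already at 7, so 33 draws are enough and 32 are not.

33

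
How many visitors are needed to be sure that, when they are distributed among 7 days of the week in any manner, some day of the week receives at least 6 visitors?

With 35 visitors one could put exactly 5 in each of the 7 days of the week, and no day of the week would reach 6.
One more visitor must land in a day of the week that already has 5, giving it 6.
So 7 × 5 + 1 = 36 visitors are required.

36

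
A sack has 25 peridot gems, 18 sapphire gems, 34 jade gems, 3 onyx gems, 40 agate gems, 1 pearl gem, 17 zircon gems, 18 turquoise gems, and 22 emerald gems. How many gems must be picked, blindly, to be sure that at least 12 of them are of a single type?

82

An adversary could hand out at most 11 gems per type (onyx, pearl run out sooner): 11 + 11 + 11 + 3 + 11 + 1 + 11 + 11 + 11 = 81 gems and still no type has 12.
By the pigeonhole principle, one more gem lands in a type already at 11, so 82 draws are enough and 81 are not.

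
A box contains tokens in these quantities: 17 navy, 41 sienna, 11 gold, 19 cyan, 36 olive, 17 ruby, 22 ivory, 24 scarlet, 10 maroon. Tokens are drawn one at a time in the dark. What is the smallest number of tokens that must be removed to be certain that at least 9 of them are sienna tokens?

165

In the worst case for collecting sienna tokens, every non-sienna token comes out first.
There are 17 + 11 + 19 + 36 + 17 + 22 + 24 + 10 = 156 non-sienna tokens altogether.
After those, each further token must be sienna, so 156 + 9 = 165 draws guarantee 9 sienna tokens.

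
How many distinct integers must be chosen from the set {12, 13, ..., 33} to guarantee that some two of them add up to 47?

A set avoiding the sum 47 can contain at most one of each pair {x, 47−x}, plus the 2 elements whose complement lies outside the range.
The integers 12, …, 23 (12 of them) are such a set: any two sum to at least 12+13 = 25 and at most 22+23 = 45 < 47.
By the pigeonhole principle, any 13th integer completes one of the 10 pairs, so 13 choices force a sum of 47.

13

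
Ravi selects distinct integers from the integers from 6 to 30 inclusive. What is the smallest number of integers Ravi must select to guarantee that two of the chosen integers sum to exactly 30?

A set avoiding the sum 30 can contain at most one of each pair {x, 30−x}, plus the 7 elements whose complement lies outside the range or equal to its own complement.
The integers 15, …, 30 (16 of them) are such a set: any two sum to at least 15+16 = 31 > 30.
By the pigeonhole principle, any 17th integer completes one of the 9 pairs, so 17 choices force a sum of 30.

17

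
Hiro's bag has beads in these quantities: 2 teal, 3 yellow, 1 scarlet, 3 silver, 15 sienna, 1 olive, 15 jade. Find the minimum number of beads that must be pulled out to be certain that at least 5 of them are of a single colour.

19

By the pigeonhole principle, the 7 colours are the holes; the beads drawn are the pigeons.
To avoid 5 of any one colour, the worst case takes at most 4 of each colour, or every bead of a colour that has fewer than 4.
That gives 2 + 3 + 1 + 3 + 4 + 1 + 4 = 18 beads with no colour reaching 5.
The next bead forces some colour to 5, so 18 + 1 = 19.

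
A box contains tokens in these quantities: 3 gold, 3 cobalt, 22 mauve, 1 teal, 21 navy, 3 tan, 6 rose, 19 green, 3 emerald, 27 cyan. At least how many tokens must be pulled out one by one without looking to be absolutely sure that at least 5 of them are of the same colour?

34

Put each drawn token into a box by colour. The largest draw with every box below 5 takes min(count, 4) from each colour; colours with fewer than 4 contribute all they have.
Σ min(cᵢ, 4) = 3 + 3 + 4 + 1 + 4 + 3 + 4 + 4 + 3 + 4 = 33.
Draw number 33 + 1 = 34 must push one box to 5.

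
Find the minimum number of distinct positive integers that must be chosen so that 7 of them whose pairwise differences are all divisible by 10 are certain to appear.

Integers whose pairwise differences are multiples of 10 are exactly those sharing a remainder mod 10. The 10 residue classes mod 10 are the pigeonholes.
With 60 integers one could put 6 in each residue class and have no class reach 7.
The 61st integer pushes some class to 7, so 10·6 + 1 = 61.

61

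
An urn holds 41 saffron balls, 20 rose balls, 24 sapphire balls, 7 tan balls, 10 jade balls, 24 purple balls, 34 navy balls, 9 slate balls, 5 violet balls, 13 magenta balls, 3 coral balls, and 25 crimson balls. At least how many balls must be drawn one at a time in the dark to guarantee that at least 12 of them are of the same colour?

By pigeonhole, put each drawn ball into a box by colour. The largest draw with every box below 12 takes min(count, 11) from each colour; colours with fewer than 11 contribute all they have.
Σ min(cᵢ, 11) = 11 + 11 + 11 + 7 + 10 + 11 + 11 + 9 + 5 + 11 + 3 + 11 = 111.
Draw number 111 + 1 = 112 must push one box to 12.

112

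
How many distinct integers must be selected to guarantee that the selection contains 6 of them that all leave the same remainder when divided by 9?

By pigeonhole, the 9 residue classes mod 9 are the pigeonholes.
With 45 integers one could put 5 in each residue class and have no class reach 6.
The 46th integer pushes some class to 6, so 9·5 + 1 = 46.

46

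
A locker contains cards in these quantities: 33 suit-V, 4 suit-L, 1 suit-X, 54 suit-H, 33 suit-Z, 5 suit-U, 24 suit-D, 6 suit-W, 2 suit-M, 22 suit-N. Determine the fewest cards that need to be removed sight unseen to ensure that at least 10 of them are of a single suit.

64

The 10 suits are the holes; the cards drawn are the pigeons.
To avoid 10 of any one suit, the worst case takes at most 9 of each suit, or every card of a suit that has fewer than 9.
That gives 9 + 4 + 1 + 9 + 9 + 5 + 9 + 6 + 2 + 9 = 63 cards with no suit reaching 10.
The next card forces some suit to 10, so 63 + 1 = 64.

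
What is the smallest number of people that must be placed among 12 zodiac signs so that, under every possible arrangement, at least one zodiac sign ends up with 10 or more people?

With 108 people one could put exactly 9 in each of the 12 zodiac signs, and no zodiac sign would reach 10.
By pigeonhole, one more person must land in a zodiac sign that already has 9, giving it 10.
So 12 × 9 + 1 = 109 people are required.

109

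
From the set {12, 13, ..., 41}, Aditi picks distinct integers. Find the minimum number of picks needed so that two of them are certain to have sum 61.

20

Two chosen integers sum to 61 exactly when both halves of some pair {x, 61−x} with 20 ≤ x ≤ 61−x ≤ 41 are chosen — 11 such pairs.
The remaining 8 elements (those with no distinct partner in range) can never complete a 61-sum, so the worst case takes all of them and one from each pair: 8 + 11 = 19.
Pigeonhole: the 20th integer has to be the second member of some pair, so 19 + 1 = 20.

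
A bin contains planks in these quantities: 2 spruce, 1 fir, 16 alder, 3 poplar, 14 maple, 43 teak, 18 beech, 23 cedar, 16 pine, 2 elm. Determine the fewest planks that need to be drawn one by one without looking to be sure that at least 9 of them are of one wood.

An adversary could hand out at most 8 planks per wood (4 woods run out sooner): 2 + 1 + 8 + 3 + 8 + 8 + 8 + 8 + 8 + 2 = 56 planks and still no wood has 9.
One more plank lands in a wood already at 8, so 57 draws are enough and 56 are not.

57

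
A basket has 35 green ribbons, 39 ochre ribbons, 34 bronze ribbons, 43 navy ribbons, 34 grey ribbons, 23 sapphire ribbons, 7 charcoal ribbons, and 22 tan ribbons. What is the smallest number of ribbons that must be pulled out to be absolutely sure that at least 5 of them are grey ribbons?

208

In the worst case for collecting grey ribbons, every non-grey ribbon comes out first.
There are 35 + 39 + 34 + 43 + 23 + 7 + 22 = 203 non-grey ribbons altogether.
After those, each further ribbon must be grey, so 203 + 5 = 208 draws guarantee 5 grey ribbons.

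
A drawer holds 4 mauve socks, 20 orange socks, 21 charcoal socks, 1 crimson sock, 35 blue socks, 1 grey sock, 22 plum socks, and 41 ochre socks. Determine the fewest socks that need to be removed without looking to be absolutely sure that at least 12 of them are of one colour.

An adversary could hand out at most 11 socks per colour (mauve, crimson, grey run out sooner): 4 + 11 + 11 + 1 + 11 + 1 + 11 + 11 = 61 socks and still no colour has 12.
Pigeonhole: one more sock lands in a colour already at 11, so 62 draws are enough and 61 are not.

62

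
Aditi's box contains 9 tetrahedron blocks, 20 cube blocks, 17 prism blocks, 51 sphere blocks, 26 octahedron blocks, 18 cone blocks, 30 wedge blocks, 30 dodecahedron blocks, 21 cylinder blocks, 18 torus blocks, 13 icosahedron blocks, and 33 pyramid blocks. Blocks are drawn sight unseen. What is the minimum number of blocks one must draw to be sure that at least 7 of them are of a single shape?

73

By the pigeonhole principle, the 12 shapes are the holes; the blocks drawn are the pigeons.
To avoid 7 of any one shape, the worst case takes at most 6 of each shape.
That gives 6 + 6 + 6 + 6 + 6 + 6 + 6 + 6 + 6 + 6 + 6 + 6 = 72 blocks with no shape reaching 7.
The next block forces some shape to 7, so 72 + 1 = 73.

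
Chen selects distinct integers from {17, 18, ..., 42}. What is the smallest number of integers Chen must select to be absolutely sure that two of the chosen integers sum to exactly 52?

Group the elements by complementary pair {x, 52−x}: {17,35}, {18,34}, {19,33}, …, giving 9 two-element pairs, the single value 26 (it cannot pair with itself since the integers are distinct), and 7 integers whose partner 52−x falls outside [17,42].
Treating each of those 17 groups as a pigeonhole, one can pick one integer per group — 17 integers — with no two summing to 52.
The 18th integer lands in an occupied pair, forcing a sum of 52.

18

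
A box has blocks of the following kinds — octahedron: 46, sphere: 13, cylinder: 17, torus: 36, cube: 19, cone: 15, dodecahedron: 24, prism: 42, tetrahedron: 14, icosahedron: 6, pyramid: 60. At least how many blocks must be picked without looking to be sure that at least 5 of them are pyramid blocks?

237

In the worst case for collecting pyramid blocks, every non-pyramid block comes out first.
There are 46 + 13 + 17 + 36 + 19 + 15 + 24 + 42 + 14 + 6 = 232 non-pyramid blocks altogether.
After those, each further block must be pyramid, so 232 + 5 = 237 draws guarantee 5 pyramid blocks.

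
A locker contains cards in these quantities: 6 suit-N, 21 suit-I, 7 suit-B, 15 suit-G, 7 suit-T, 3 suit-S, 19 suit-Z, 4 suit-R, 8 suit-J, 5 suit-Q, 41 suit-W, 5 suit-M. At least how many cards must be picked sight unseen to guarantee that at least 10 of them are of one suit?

82

By the pigeonhole principle, put each drawn card into a box by suit. The largest draw with every box below 10 takes min(count, 9) from each suit; suits with fewer than 9 contribute all they have.
Σ min(cᵢ, 9) = 6 + 9 + 7 + 9 + 7 + 3 + 9 + 4 + 8 + 5 + 9 + 5 = 81.
Draw number 81 + 1 = 82 must push one box to 10.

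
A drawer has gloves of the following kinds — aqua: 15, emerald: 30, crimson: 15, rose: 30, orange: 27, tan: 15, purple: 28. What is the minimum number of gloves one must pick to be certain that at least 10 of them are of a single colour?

64

Pigeonhole: the 7 colours are the holes; the gloves drawn are the pigeons.
To avoid 10 of any one colour, the worst case takes at most 9 of each colour.
That gives 9 + 9 + 9 + 9 + 9 + 9 + 9 = 63 gloves with no colour reaching 10.
The next glove forces some colour to 10, so 63 + 1 = 64.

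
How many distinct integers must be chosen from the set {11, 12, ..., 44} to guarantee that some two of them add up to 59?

A set avoiding the sum 59 can contain at most one of each pair {x, 59−x}, plus the 4 elements whose complement lies outside the range.
The integers 11, …, 29 (19 of them) are such a set: any two sum to at least 11+12 = 23 and at most 28+29 = 57 < 59.
Any 20th integer completes one of the 15 pairs, so 20 choices force a sum of 59.

20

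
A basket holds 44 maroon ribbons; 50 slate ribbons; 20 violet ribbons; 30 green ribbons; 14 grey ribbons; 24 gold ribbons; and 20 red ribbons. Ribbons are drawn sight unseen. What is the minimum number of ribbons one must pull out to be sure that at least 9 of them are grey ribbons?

In the worst case for collecting grey ribbons, every non-grey ribbon comes out first.
There are 44 + 50 + 20 + 30 + 24 + 20 = 188 non-grey ribbons altogether.
After those, each further ribbon must be grey, so 188 + 9 = 197 draws guarantee 9 grey ribbons.

197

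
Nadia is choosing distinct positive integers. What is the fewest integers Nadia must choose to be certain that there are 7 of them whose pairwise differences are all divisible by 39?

Integers whose pairwise differences are multiples of 39 are exactly those sharing a remainder mod 39. By the pigeonhole principle, the 39 residue classes mod 39 are the pigeonholes.
With 234 integers one could put 6 in each residue class and have no class reach 7.
The 235th integer pushes some class to 7, so 39·6 + 1 = 235.

235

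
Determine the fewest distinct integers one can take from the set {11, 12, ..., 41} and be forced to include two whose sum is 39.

23

Group the elements by complementary pair {x, 39−x}: {11,28}, {12,27}, {13,26}, …, giving 9 two-element pairs and 13 integers whose partner 39−x falls outside [11,41].
Pigeonhole: treating each of those 22 groups as a pigeonhole, one can pick one integer per group — 22 integers — with no two summing to 39.
The 23rd integer lands in an occupied pair, forcing a sum of 39.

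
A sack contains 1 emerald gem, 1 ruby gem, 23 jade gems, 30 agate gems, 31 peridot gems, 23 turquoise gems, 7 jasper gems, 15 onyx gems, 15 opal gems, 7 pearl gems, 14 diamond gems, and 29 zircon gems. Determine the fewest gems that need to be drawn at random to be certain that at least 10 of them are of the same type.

89

An adversary could hand out at most 9 gems per type (4 types run out sooner): 1 + 1 + 9 + 9 + 9 + 9 + 7 + 9 + 9 + 7 + 9 + 9 = 88 gems and still no type has 10.
By pigeonhole, one more gem lands in a type already at 9, so 89 draws are enough and 88 are not.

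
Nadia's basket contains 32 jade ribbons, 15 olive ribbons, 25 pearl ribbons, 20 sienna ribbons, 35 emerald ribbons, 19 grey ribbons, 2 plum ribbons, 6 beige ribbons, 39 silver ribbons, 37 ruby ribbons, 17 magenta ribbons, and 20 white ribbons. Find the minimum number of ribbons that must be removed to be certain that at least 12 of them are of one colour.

An adversary could hand out at most 11 ribbons per colour (plum, beige run out sooner): 11 + 11 + 11 + 11 + 11 + 11 + 2 + 6 + 11 + 11 + 11 + 11 = 118 ribbons and still no colour has 12.
By pigeonhole, one more ribbon lands in a colour already at 11, so 119 draws are enough and 118 are not.

119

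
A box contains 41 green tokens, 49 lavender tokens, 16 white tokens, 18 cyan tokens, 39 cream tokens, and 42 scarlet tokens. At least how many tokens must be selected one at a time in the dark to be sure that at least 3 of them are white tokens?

In the worst case for collecting white tokens, every non-white token comes out first.
There are 41 + 49 + 18 + 39 + 42 = 189 non-white tokens altogether.
After those, each further token must be white, so 189 + 3 = 192 draws guarantee 3 white tokens.

192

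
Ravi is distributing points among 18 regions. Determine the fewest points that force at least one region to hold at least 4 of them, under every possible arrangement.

With 54 points one could put exactly 3 in each of the 18 regions, and no region would reach 4.
One more point must land in a region that already has 3, giving it 4.
So 18 × 3 + 1 = 55 points are required.

55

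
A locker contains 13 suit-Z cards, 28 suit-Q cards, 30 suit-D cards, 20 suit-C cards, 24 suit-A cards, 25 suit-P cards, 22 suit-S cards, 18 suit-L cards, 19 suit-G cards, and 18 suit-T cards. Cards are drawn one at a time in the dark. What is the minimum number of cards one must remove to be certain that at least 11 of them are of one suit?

101

Put each drawn card into a box by suit. The largest draw with every box below 11 takes min(count, 10) from each suit.
Σ min(cᵢ, 10) = 10 + 10 + 10 + 10 + 10 + 10 + 10 + 10 + 10 + 10 = 100.
Draw number 100 + 1 = 101 must push one box to 11.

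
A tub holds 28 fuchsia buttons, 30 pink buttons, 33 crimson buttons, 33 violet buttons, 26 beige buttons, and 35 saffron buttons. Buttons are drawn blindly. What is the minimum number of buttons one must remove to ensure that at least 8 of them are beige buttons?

167

In the worst case for collecting beige buttons, every non-beige button comes out first.
There are 28 + 30 + 33 + 33 + 35 = 159 non-beige buttons altogether.
After those, each further button must be beige, so 159 + 8 = 167 draws guarantee 8 beige buttons.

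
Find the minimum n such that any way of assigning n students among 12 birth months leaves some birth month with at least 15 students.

169

With 168 students one could put exactly 14 in each of the 12 birth months, and no birth month would reach 15.
One more student must land in a birth month that already has 14, giving it 15.
So 12 × 14 + 1 = 169 students are required.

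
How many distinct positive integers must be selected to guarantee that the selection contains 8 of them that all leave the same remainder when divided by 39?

274

The 39 residue classes mod 39 are the pigeonholes.
With 273 integers one could put 7 in each residue class and have no class reach 8.
The 274th integer pushes some class to 8, so 39·7 + 1 = 274.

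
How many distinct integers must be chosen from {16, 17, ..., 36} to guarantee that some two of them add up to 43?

16

Two chosen integers sum to 43 exactly when both halves of some pair {x, 43−x} with 16 ≤ x ≤ 43−x ≤ 27 are chosen — 6 such pairs.
The remaining 9 elements (those with no distinct partner in range) can never complete a 43-sum, so the worst case takes all of them and one from each pair: 9 + 6 = 15.
The 16th integer has to be the second member of some pair, so 15 + 1 = 16.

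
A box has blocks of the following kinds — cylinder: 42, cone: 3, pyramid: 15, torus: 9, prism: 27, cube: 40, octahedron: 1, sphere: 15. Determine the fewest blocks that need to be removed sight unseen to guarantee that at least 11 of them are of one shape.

64

An adversary could hand out at most 10 blocks per shape (cone, torus, octahedron run out sooner): 10 + 3 + 10 + 9 + 10 + 10 + 1 + 10 = 63 blocks and still no shape has 11.
One more block lands in a shape already at 10, so 64 draws are enough and 63 are not.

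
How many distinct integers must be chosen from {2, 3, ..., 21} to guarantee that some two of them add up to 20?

Two chosen integers sum to 20 exactly when both halves of some pair {x, 20−x} with 2 ≤ x ≤ 20−x ≤ 18 are chosen — 8 such pairs.
The remaining 4 elements (those with no distinct partner in range) can never complete a 20-sum, so the worst case takes all of them and one from each pair: 4 + 8 = 12.
Pigeonhole: the 13th integer has to be the second member of some pair, so 12 + 1 = 13.

13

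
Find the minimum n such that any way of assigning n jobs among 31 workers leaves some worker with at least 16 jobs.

With 465 jobs one could put exactly 15 in each of the 31 workers, and no worker would reach 16.
Pigeonhole: one more job must land in a worker that already has 15, giving it 16.
So 31 × 15 + 1 = 466 jobs are required.

466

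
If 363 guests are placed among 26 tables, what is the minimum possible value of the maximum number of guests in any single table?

14

The 26 tables are the holes and the 363 guests are the pigeons.
If every table held at most 13 guests, the total would be at most 26 × 13 = 338, which is less than 363.
So some table holds at least ⌈363/26⌉ = 14 guests.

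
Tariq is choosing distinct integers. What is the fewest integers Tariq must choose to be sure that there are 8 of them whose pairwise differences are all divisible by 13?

Integers whose pairwise differences are multiples of 13 are exactly those sharing a remainder mod 13. By the pigeonhole principle, the 13 residue classes mod 13 are the pigeonholes.
With 91 integers one could put 7 in each residue class and have no class reach 8.
The 92nd integer pushes some class to 8, so 13·7 + 1 = 92.

92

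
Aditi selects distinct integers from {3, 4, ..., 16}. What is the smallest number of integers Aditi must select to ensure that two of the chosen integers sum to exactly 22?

10

Group the elements by complementary pair {x, 22−x}: {6,16}, {7,15}, {8,14}, …, giving 5 two-element pairs, the single value 11 (it cannot pair with itself since the integers are distinct), and 3 integers whose partner 22−x falls outside [3,16].
Pigeonhole: treating each of those 9 groups as a pigeonhole, one can pick one integer per group — 9 integers — with no two summing to 22.
The 10th integer lands in an occupied pair, forcing a sum of 22.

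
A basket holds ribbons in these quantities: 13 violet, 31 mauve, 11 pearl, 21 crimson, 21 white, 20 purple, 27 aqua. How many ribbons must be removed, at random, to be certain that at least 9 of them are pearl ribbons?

In the worst case for collecting pearl ribbons, every non-pearl ribbon comes out first.
There are 13 + 31 + 21 + 21 + 20 + 27 = 133 non-pearl ribbons altogether.
After those, each further ribbon must be pearl, so 133 + 9 = 142 draws guarantee 9 pearl ribbons.

142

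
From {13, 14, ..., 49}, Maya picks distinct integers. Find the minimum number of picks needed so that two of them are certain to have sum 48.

Group the elements by complementary pair {x, 48−x}: {13,35}, {14,34}, {15,33}, …, giving 11 two-element pairs, the single value 24 (it cannot pair with itself since the integers are distinct), and 14 integers whose partner 48−x falls outside [13,49].
Treating each of those 26 groups as a pigeonhole, one can pick one integer per group — 26 integers — with no two summing to 48.
The 27th integer lands in an occupied pair, forcing a sum of 48.

27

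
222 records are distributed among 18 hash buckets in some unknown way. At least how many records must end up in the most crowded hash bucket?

13

The 18 hash buckets are the holes and the 222 records are the pigeons.
If every hash bucket held at most 12 records, the total would be at most 18 × 12 = 216, which is less than 222.
So some hash bucket holds at least ⌈222/18⌉ = 13 records.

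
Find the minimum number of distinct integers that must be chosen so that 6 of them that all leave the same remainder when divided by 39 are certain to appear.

Pigeonhole: the 39 residue classes mod 39 are the pigeonholes.
With 195 integers one could put 5 in each residue class and have no class reach 6.
The 196th integer pushes some class to 6, so 39·5 + 1 = 196.

196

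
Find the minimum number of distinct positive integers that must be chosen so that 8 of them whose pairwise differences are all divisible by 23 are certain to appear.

Integers whose pairwise differences are multiples of 23 are exactly those sharing a remainder mod 23. The 23 residue classes mod 23 are the pigeonholes.
With 161 integers one could put 7 in each residue class and have no class reach 8.
The 162nd integer pushes some class to 8, so 23·7 + 1 = 162.

162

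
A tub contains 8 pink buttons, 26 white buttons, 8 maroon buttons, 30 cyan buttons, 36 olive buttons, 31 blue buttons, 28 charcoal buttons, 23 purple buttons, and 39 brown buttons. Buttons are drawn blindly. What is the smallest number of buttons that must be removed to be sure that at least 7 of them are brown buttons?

197

In the worst case for collecting brown buttons, every non-brown button comes out first.
There are 8 + 26 + 8 + 30 + 36 + 31 + 28 + 23 = 190 non-brown buttons altogether.
After those, each further button must be brown, so 190 + 7 = 197 draws guarantee 7 brown buttons.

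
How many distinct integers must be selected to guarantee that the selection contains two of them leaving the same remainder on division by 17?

18

The 17 residue classes mod 17 are the pigeonholes.
With 17 integers one could put 1 in each residue class and have no class reach 2.
The 18th integer pushes some class to 2, so 17·1 + 1 = 18.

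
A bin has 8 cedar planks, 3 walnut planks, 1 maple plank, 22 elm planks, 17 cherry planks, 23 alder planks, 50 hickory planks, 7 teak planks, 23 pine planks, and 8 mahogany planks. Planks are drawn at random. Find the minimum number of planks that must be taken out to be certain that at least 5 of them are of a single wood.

37

The 10 woods are the holes; the planks drawn are the pigeons.
To avoid 5 of any one wood, the worst case takes at most 4 of each wood, or every plank of a wood that has fewer than 4.
That gives 4 + 3 + 1 + 4 + 4 + 4 + 4 + 4 + 4 + 4 = 36 planks with no wood reaching 5.
The next plank forces some wood to 5, so 36 + 1 = 37.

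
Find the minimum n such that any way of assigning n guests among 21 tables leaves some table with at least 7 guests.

With 126 guests one could put exactly 6 in each of the 21 tables, and no table would reach 7.
One more guest must land in a table that already has 6, giving it 7.
So 21 × 6 + 1 = 127 guests are required.

127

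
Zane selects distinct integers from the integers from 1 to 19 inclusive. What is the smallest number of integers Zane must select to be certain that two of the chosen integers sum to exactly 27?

14

Group the elements by complementary pair {x, 27−x}: {8,19}, {9,18}, {10,17}, …, giving 6 two-element pairs and 7 integers whose partner 27−x falls outside [1,19].
Treating each of those 13 groups as a pigeonhole, one can pick one integer per group — 13 integers — with no two summing to 27.
The 14th integer lands in an occupied pair, forcing a sum of 27.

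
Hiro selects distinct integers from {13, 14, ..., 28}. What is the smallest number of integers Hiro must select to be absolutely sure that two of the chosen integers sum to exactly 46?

Group the elements by complementary pair {x, 46−x}: {18,28}, {19,27}, {20,26}, …, giving 5 two-element pairs, the single value 23 (it cannot pair with itself since the integers are distinct), and 5 integers whose partner 46−x falls outside [13,28].
By the pigeonhole principle, treating each of those 11 groups as a pigeonhole, one can pick one integer per group — 11 integers — with no two summing to 46.
The 12th integer lands in an occupied pair, forcing a sum of 46.

12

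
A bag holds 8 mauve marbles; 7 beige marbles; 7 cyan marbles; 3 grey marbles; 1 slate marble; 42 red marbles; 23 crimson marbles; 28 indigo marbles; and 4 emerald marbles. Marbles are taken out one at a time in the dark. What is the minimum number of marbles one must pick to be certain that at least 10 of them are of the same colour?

58

An adversary could hand out at most 9 marbles per colour (6 colours run out sooner): 8 + 7 + 7 + 3 + 1 + 9 + 9 + 9 + 4 = 57 marbles and still no colour has 10.
One more marble lands in a colour already at 9, so 58 draws are enough and 57 are not.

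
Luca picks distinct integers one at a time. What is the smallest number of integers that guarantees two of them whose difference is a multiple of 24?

Integers whose pairwise differences are multiples of 24 are exactly those sharing a remainder mod 24. By pigeonhole, the 24 residue classes mod 24 are the pigeonholes.
With 24 integers one could put 1 in each residue class and have no class reach 2.
The 25th integer pushes some class to 2, so 24·1 + 1 = 25.

25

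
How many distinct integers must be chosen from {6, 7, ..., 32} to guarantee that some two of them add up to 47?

Two chosen integers sum to 47 exactly when both halves of some pair {x, 47−x} with 15 ≤ x ≤ 47−x ≤ 32 are chosen — 9 such pairs.
The remaining 9 elements (those with no distinct partner in range) can never complete a 47-sum, so the worst case takes all of them and one from each pair: 9 + 9 = 18.
By the pigeonhole principle, the 19th integer has to be the second member of some pair, so 18 + 1 = 19.

19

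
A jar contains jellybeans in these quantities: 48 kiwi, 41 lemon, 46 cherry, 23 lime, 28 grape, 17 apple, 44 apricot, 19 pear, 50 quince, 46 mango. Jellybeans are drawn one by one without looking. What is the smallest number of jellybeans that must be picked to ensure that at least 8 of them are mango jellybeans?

324

In the worst case for collecting mango jellybeans, every non-mango jellybean comes out first.
There are 48 + 41 + 46 + 23 + 28 + 17 + 44 + 19 + 50 = 316 non-mango jellybeans altogether.
After those, each further jellybean must be mango, so 316 + 8 = 324 draws guarantee 8 mango jellybeans.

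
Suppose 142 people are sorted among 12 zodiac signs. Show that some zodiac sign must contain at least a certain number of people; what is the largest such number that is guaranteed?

12

The 12 zodiac signs are the holes and the 142 people are the pigeons.
If every zodiac sign held at most 11 people, the total would be at most 12 × 11 = 132, which is less than 142.
So some zodiac sign holds at least ⌈142/12⌉ = 12 people.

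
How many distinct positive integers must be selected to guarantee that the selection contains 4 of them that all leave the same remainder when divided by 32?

The 32 residue classes mod 32 are the pigeonholes.
With 96 integers one could put 3 in each residue class and have no class reach 4.
The 97th integer pushes some class to 4, so 32·3 + 1 = 97.

97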